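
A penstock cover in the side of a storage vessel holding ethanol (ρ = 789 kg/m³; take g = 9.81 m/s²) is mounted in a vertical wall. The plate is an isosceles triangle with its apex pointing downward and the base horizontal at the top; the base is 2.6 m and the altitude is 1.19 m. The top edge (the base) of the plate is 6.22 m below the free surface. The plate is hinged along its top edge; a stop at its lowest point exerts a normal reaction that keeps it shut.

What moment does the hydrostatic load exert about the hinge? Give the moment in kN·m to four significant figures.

M ≈ 32.37 kN·m

γ = ρg = 789 × 9.81 / 1000 = 7.74009 kN/m³.
With the apex down, the centroid sits h/3 = 1.19/3 = 0.396667 m below the base (the top edge), so the centroid depth is h_c = 6.22 + 0.396667 = 6.61667 m.
A = ½ × 2.6 × 1.19 = 1.547 m².
Resultant F = γ·h_c·A = 7.74009 × 6.61667 × 1.547 = 79.2275 kN.
I_c = b·h³/36 = 2.6 × 1.19³/36 = 0.121706 m⁴.
Centre of pressure: y_p = y_c + I_c/(y_c·A) = 6.61667 + 0.121706/(6.61667 × 1.547) = 6.61667 + 0.01189 = 6.62856 m along the plane.
The resultant acts 0.396667 + 0.01189 = 0.408557 m (along the plate) below the hinge at the top edge, so the moment about the hinge is M = F × 0.408557 = 79.2275 × 0.408557 = 32.3689 kN·m.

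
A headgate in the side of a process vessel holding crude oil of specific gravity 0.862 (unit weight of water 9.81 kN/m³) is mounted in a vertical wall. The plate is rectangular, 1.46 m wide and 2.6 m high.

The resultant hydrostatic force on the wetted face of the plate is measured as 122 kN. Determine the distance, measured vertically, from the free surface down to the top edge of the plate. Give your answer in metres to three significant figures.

d_top ≈ 2.50 m

γ = 0.862 × 9.81 = 8.45622 kN/m³.
A = 1.46 × 2.6 = 3.796 m².
From F = γ·h_c·A, the centroid depth is h_c = 122/(8.45622 × 3.796) = 3.80065 m.
The centroid lies 2.6/2 = 1.3 m below the top edge, so the top edge sits at h_top = 3.80065 − 1.3 = 2.50065 m below the surface.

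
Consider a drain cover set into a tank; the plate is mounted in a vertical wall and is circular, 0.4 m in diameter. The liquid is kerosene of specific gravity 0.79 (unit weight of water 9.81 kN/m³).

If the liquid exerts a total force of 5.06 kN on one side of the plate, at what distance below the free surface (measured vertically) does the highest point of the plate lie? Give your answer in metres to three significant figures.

d_top ≈ 5.00 m

γ = 0.79 × 9.81 = 7.7499 kN/m³.
A = π(0.2)² = 0.125664 m².
From F = γ·h_c·A, the centroid depth is h_c = 5.06/(7.7499 × 0.125664) = 5.19569 m.
The centroid is at the centre, 0.2 m below the top of the plate, so the highest point sits at h_top = 5.19569 − 0.2 = 4.99569 m below the surface.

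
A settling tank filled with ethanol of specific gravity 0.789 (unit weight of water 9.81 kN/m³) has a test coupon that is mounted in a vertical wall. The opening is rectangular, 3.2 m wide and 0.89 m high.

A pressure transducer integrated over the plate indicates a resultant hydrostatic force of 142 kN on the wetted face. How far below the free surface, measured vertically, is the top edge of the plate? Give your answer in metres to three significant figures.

γ = 0.789 × 9.81 = 7.74009 kN/m³.
A = 3.2 × 0.89 = 2.848 m².
From F = γ·h_c·A, the centroid depth is h_c = 142/(7.74009 × 2.848) = 6.44173 m.
The centroid lies 0.89/2 = 0.445 m below the top edge, so the top edge sits at h_top = 6.44173 − 0.445 = 5.99673 m below the surface.

d_top ≈ 6.00 m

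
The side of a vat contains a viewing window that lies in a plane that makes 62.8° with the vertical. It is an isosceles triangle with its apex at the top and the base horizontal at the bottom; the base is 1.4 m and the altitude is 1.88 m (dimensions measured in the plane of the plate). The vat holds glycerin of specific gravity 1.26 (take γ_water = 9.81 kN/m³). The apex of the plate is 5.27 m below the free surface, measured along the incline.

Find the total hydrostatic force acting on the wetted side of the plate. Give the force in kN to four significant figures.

F ≈ 48.50 kN

γ = 1.26 × 9.81 = 12.3606 kN/m³.
The plate makes 62.8° with the vertical, i.e. θ = 90° − 62.8° = 27.2° to the horizontal. Measuring y along the incline from the free-surface line, vertical depth h = y·sinθ with sinθ = 0.457098.
With the apex up, the centroid sits 2h/3 = 2 × 1.88/3 = 1.25333 m below the apex, so y_c = 5.27 + 1.25333 = 6.52333 m and h_c = 6.52333 × 0.457098 = 2.9818 m.
A = ½ × 1.4 × 1.88 = 1.316 m².
Resultant F = γ·h_c·A = 12.3606 × 2.9818 × 1.316 = 48.5036 kN.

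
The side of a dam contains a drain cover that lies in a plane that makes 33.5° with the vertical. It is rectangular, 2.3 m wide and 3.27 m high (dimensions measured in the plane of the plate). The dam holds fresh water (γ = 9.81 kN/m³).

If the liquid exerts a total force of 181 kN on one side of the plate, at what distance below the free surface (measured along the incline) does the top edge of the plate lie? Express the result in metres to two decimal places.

γ = 9.81 kN/m³.
A = 2.3 × 3.27 = 7.521 m².
From F = γ·h_c·A, the centroid depth is h_c = 181/(9.81 × 7.521) = 2.45321 m.
The plate makes 33.5° with the vertical, i.e. θ = 90° − 33.5° = 56.5° to the horizontal. Measuring y along the incline from the free-surface line, vertical depth h = y·sinθ with sinθ = 0.833886.
Along the incline, y_c = h_c/sinθ = 2.45321/0.833886 = 2.9419 m.
The centroid lies 3.27/2 = 1.635 m below the top edge, so the top edge sits at y_top = 2.9419 − 1.635 = 1.3069 m along the incline.

y_top ≈ 1.31 m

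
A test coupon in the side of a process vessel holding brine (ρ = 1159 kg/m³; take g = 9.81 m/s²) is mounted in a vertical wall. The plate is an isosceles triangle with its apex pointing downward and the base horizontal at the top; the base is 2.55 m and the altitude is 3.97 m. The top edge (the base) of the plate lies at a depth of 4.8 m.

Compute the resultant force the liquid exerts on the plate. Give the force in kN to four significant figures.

γ = ρg = 1159 × 9.81 / 1000 = 11.36979 kN/m³.
With the apex down, the centroid sits h/3 = 3.97/3 = 1.32333 m below the base (the top edge), so the centroid depth is h_c = 4.8 + 1.32333 = 6.12333 m.
A = ½ × 2.55 × 3.97 = 5.06175 m².
Resultant F = γ·h_c·A = 11.36979 × 6.12333 × 5.06175 = 352.404 kN.

F ≈ 352.4 kN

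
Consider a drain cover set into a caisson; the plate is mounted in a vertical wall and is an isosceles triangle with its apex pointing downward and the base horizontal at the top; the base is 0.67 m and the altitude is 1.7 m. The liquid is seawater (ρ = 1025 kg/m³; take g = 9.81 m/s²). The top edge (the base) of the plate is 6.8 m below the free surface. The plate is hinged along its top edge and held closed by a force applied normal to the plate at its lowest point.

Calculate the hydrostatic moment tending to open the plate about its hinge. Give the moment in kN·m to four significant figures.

γ = ρg = 1025 × 9.81 / 1000 = 10.05525 kN/m³.
With the apex down, the centroid sits h/3 = 1.7/3 = 0.566667 m below the base (the top edge), so the centroid depth is h_c = 6.8 + 0.566667 = 7.36667 m.
A = ½ × 0.67 × 1.7 = 0.5695 m².
Resultant F = γ·h_c·A = 10.05525 × 7.36667 × 0.5695 = 42.185 kN.
I_c = b·h³/36 = 0.67 × 1.7³/36 = 0.0914364 m⁴.
Centre of pressure: y_p = y_c + I_c/(y_c·A) = 7.36667 + 0.0914364/(7.36667 × 0.5695) = 7.36667 + 0.0217949 = 7.38846 m along the plane.
The resultant acts 0.566667 + 0.0217949 = 0.588462 m (along the plate) below the hinge at the top edge, so the moment about the hinge is M = F × 0.588462 = 42.185 × 0.588462 = 24.8243 kN·m.

M ≈ 24.82 kN·m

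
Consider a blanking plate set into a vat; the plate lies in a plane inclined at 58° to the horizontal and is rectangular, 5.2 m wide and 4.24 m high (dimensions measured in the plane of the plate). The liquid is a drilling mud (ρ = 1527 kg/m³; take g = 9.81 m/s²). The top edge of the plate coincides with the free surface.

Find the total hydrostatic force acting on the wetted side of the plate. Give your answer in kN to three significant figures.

F ≈ 594 kN

γ = ρg = 1527 × 9.81 / 1000 = 14.97987 kN/m³.
Let θ = 58° be the plate's angle to the horizontal; measure y along the incline from where the plane meets the free surface. Vertical depth h = y·sinθ with sinθ = 0.848048.
The centroid lies 4.24/2 = 2.12 m below the top edge, so y_c = 2.12 m and h_c = 2.12 × 0.848048 = 1.79786 m.
A = 5.2 × 4.24 = 22.048 m².
Resultant F = γ·h_c·A = 14.97987 × 1.79786 × 22.048 = 593.79 kN.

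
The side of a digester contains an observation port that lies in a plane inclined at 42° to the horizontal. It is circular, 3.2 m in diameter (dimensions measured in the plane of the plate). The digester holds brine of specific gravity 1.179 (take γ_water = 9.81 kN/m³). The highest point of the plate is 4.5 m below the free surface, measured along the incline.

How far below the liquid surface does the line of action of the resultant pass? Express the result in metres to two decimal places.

γ = 1.179 × 9.81 = 11.56599 kN/m³.
Let θ = 42° be the plate's angle to the horizontal; measure y along the incline from where the plane meets the free surface. Vertical depth h = y·sinθ with sinθ = 0.669131.
The centroid is at the centre, 1.6 m below the top of the plate, so y_c = 4.5 + 1.6 = 6.1 m and h_c = 6.1 × 0.669131 = 4.0817 m.
A = π(1.6)² = 8.04248 m².
Resultant F = γ·h_c·A = 11.56599 × 4.0817 × 8.04248 = 379.677 kN.
I_c = πr⁴/4 = π × 1.6⁴/4 = 5.14719 m⁴.
Centre of pressure: y_p = y_c + I_c/(y_c·A) = 6.1 + 5.14719/(6.1 × 8.04248) = 6.1 + 0.104918 = 6.20492 m along the plane.
Vertically, h_p = y_p·sinθ = 6.20492 × 0.669131 = 4.1519 m.

h_p = 4.15 m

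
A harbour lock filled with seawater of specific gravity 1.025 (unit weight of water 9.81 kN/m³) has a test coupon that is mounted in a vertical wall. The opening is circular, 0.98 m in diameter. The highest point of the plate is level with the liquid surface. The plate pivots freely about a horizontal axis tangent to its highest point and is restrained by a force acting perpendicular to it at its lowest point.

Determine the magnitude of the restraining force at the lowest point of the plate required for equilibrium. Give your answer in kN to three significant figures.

P ≈ 2.32 kN

γ = 1.025 × 9.81 = 10.05525 kN/m³.
The centroid is at the centre, 0.49 m below the top of the plate, so the centroid depth is h_c = 0.49 m.
A = π(0.49)² = 0.754296 m².
Resultant F = γ·h_c·A = 10.05525 × 0.49 × 0.754296 = 3.71647 kN.
I_c = πr⁴/4 = π × 0.49⁴/4 = 0.0452766 m⁴.
Centre of pressure: y_p = y_c + I_c/(y_c·A) = 0.49 + 0.0452766/(0.49 × 0.754296) = 0.49 + 0.1225 = 0.6125 m along the plane.
The resultant acts 0.49 + 0.1225 = 0.6125 m (along the plate) below the hinge at the top edge, so the moment about the hinge is M = F × 0.6125 = 3.71647 × 0.6125 = 2.27634 kN·m.
A normal force at the bottom, 0.98 m from the hinge, must supply this moment: P = 2.27634/0.98 = 2.3228 kN.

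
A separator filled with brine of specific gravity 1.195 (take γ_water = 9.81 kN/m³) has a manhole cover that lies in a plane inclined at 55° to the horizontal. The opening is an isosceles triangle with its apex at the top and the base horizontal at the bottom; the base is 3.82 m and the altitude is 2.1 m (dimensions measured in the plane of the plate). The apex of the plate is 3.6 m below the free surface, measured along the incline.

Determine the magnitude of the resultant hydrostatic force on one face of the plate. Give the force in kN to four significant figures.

γ = 1.195 × 9.81 = 11.72295 kN/m³.
Let θ = 55° be the plate's angle to the horizontal; measure y along the incline from where the plane meets the free surface. Vertical depth h = y·sinθ with sinθ = 0.819152.
With the apex up, the centroid sits 2h/3 = 2 × 2.1/3 = 1.4 m below the apex, so y_c = 3.6 + 1.4 = 5 m and h_c = 5 × 0.819152 = 4.09576 m.
A = ½ × 3.82 × 2.1 = 4.011 m².
Resultant F = γ·h_c·A = 11.72295 × 4.09576 × 4.011 = 192.586 kN.

F ≈ 192.6 kN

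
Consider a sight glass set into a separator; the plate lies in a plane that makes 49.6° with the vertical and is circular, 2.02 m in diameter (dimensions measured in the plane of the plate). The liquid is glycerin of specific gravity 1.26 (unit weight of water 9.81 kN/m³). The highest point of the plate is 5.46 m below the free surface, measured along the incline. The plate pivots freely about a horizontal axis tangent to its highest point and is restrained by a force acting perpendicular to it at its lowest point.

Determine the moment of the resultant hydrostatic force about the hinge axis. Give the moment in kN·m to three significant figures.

γ = 1.26 × 9.81 = 12.3606 kN/m³.
The plate makes 49.6° with the vertical, i.e. θ = 90° − 49.6° = 40.4° to the horizontal. Measuring y along the incline from the free-surface line, vertical depth h = y·sinθ with sinθ = 0.648120.
The centroid is at the centre, 1.01 m below the top of the plate, so y_c = 5.46 + 1.01 = 6.47 m and h_c = 6.47 × 0.648120 = 4.19334 m.
A = π(1.01)² = 3.20474 m².
Resultant F = γ·h_c·A = 12.3606 × 4.19334 × 3.20474 = 166.109 kN.
I_c = πr⁴/4 = π × 1.01⁴/4 = 0.817288 m⁴.
Centre of pressure: y_p = y_c + I_c/(y_c·A) = 6.47 + 0.817288/(6.47 × 3.20474) = 6.47 + 0.0394165 = 6.50942 m along the plane.
The resultant acts 1.01 + 0.0394165 = 1.04942 m (along the plate) below the hinge at the top edge, so the moment about the hinge is M = F × 1.04942 = 166.109 × 1.04942 = 174.318 kN·m.

M ≈ 174 kN·m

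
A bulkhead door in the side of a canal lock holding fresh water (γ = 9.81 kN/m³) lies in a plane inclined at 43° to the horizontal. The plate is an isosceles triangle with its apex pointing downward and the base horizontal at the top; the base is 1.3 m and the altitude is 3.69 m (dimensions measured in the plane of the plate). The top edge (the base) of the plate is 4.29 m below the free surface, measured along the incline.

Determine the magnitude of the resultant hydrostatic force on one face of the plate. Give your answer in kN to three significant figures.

γ = 9.81 kN/m³.
Let θ = 43° be the plate's angle to the horizontal; measure y along the incline from where the plane meets the free surface. Vertical depth h = y·sinθ with sinθ = 0.681998.
With the apex down, the centroid sits h/3 = 3.69/3 = 1.23 m below the base (the top edge), so y_c = 4.29 + 1.23 = 5.52 m and h_c = 5.52 × 0.681998 = 3.76463 m.
A = ½ × 1.3 × 3.69 = 2.3985 m².
Resultant F = γ·h_c·A = 9.81 × 3.76463 × 2.3985 = 88.5791 kN.

F ≈ 88.6 kN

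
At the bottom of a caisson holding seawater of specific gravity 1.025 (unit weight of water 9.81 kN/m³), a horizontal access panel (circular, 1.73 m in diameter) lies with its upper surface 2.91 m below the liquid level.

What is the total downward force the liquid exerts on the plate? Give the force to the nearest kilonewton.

γ = 1.025 × 9.81 = 10.05525 kN/m³.
The plate is horizontal, so pressure is uniform at p = γ·h = 10.05525 × 2.91 = 29.2608 kN/m².
A = π(0.865)² = 2.35062 m².
F = p·A = 29.2608 × 2.35062 = 68.781 kN.

F ≈ 69 kN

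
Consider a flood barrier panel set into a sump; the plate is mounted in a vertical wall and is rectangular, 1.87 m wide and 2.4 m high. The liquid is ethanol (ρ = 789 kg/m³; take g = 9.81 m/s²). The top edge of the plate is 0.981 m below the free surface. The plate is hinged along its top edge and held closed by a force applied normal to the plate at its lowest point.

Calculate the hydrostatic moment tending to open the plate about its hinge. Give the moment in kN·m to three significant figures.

γ = ρg = 789 × 9.81 / 1000 = 7.74009 kN/m³.
The centroid lies 2.4/2 = 1.2 m below the top edge, so the centroid depth is h_c = 0.981 + 1.2 = 2.181 m.
A = 1.87 × 2.4 = 4.488 m².
Resultant F = γ·h_c·A = 7.74009 × 2.181 × 4.488 = 75.7625 kN.
I_c = b·h³/12 = 1.87 × 2.4³/12 = 2.15424 m⁴.
Centre of pressure: y_p = y_c + I_c/(y_c·A) = 2.181 + 2.15424/(2.181 × 4.488) = 2.181 + 0.220083 = 2.40108 m along the plane.
The resultant acts 1.2 + 0.220083 = 1.42008 m (along the plate) below the hinge at the top edge, so the moment about the hinge is M = F × 1.42008 = 75.7625 × 1.42008 = 107.589 kN·m.

M ≈ 108 kN·m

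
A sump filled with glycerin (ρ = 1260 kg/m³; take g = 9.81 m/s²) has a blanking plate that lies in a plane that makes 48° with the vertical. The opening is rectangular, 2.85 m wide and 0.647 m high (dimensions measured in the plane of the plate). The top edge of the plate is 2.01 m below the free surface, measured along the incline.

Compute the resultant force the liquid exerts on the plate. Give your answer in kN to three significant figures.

γ = ρg = 1260 × 9.81 / 1000 = 12.3606 kN/m³.
The plate makes 48° with the vertical, i.e. θ = 90° − 48° = 42° to the horizontal. Measuring y along the incline from the free-surface line, vertical depth h = y·sinθ with sinθ = 0.669131.
The centroid lies 0.647/2 = 0.3235 m below the top edge, so y_c = 2.01 + 0.3235 = 2.3335 m and h_c = 2.3335 × 0.669131 = 1.56142 m.
A = 2.85 × 0.647 = 1.84395 m².
Resultant F = γ·h_c·A = 12.3606 × 1.56142 × 1.84395 = 35.5884 kN.

F ≈ 35.6 kN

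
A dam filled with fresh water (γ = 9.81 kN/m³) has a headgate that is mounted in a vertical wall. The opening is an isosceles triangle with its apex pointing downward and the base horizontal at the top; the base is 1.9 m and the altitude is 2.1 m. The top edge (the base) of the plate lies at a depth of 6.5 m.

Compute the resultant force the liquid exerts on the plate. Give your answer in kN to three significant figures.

F ≈ 141 kN

γ = 9.81 kN/m³.
With the apex down, the centroid sits h/3 = 2.1/3 = 0.7 m below the base (the top edge), so the centroid depth is h_c = 6.5 + 0.7 = 7.2 m.
A = ½ × 1.9 × 2.1 = 1.995 m².
Resultant F = γ·h_c·A = 9.81 × 7.2 × 1.995 = 140.911 kN.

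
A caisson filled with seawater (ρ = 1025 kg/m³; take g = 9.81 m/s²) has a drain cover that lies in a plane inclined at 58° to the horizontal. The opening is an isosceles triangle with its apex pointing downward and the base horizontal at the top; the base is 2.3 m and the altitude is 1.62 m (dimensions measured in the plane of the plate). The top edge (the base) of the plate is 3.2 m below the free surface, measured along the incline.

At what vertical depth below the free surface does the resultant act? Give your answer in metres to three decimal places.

γ = ρg = 1025 × 9.81 / 1000 = 10.05525 kN/m³.
Let θ = 58° be the plate's angle to the horizontal; measure y along the incline from where the plane meets the free surface. Vertical depth h = y·sinθ with sinθ = 0.848048.
With the apex down, the centroid sits h/3 = 1.62/3 = 0.54 m below the base (the top edge), so y_c = 3.2 + 0.54 = 3.74 m and h_c = 3.74 × 0.848048 = 3.1717 m.
A = ½ × 2.3 × 1.62 = 1.863 m².
Resultant F = γ·h_c·A = 10.05525 × 3.1717 × 1.863 = 59.4152 kN.
I_c = b·h³/36 = 2.3 × 1.62³/36 = 0.271625 m⁴.
Centre of pressure: y_p = y_c + I_c/(y_c·A) = 3.74 + 0.271625/(3.74 × 1.863) = 3.74 + 0.0389839 = 3.77898 m along the plane.
Vertically, h_p = y_p·sinθ = 3.77898 × 0.848048 = 3.20476 m.

h_p = 3.205 m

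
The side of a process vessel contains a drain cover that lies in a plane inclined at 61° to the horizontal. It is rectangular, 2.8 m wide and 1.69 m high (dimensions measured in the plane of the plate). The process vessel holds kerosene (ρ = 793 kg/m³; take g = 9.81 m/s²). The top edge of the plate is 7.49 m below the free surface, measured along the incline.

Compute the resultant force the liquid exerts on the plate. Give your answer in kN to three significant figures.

F ≈ 268 kN

γ = ρg = 793 × 9.81 / 1000 = 7.77933 kN/m³.
Let θ = 61° be the plate's angle to the horizontal; measure y along the incline from where the plane meets the free surface. Vertical depth h = y·sinθ with sinθ = 0.874620.
The centroid lies 1.69/2 = 0.845 m below the top edge, so y_c = 7.49 + 0.845 = 8.335 m and h_c = 8.335 × 0.874620 = 7.28996 m.
A = 2.8 × 1.69 = 4.732 m².
Resultant F = γ·h_c·A = 7.77933 × 7.28996 × 4.732 = 268.356 kN.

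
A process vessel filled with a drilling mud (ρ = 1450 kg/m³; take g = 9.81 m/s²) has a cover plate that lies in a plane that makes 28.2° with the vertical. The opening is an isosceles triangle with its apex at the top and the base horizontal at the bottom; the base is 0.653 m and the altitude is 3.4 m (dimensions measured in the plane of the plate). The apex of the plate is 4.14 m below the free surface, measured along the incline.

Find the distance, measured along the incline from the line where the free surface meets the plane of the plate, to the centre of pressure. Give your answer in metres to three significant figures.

γ = ρg = 1450 × 9.81 / 1000 = 14.2245 kN/m³.
The plate makes 28.2° with the vertical, i.e. θ = 90° − 28.2° = 61.8° to the horizontal. Measuring y along the incline from the free-surface line, vertical depth h = y·sinθ with sinθ = 0.881303.
With the apex up, the centroid sits 2h/3 = 2 × 3.4/3 = 2.26667 m below the apex, so y_c = 4.14 + 2.26667 = 6.40667 m and h_c = 6.40667 × 0.881303 = 5.64622 m.
A = ½ × 0.653 × 3.4 = 1.1101 m².
Resultant F = γ·h_c·A = 14.2245 × 5.64622 × 1.1101 = 89.1573 kN.
I_c = b·h³/36 = 0.653 × 3.4³/36 = 0.712931 m⁴.
Centre of pressure: y_p = y_c + I_c/(y_c·A) = 6.40667 + 0.712931/(6.40667 × 1.1101) = 6.40667 + 0.100243 = 6.50691 m along the plane.

y_p = 6.51 m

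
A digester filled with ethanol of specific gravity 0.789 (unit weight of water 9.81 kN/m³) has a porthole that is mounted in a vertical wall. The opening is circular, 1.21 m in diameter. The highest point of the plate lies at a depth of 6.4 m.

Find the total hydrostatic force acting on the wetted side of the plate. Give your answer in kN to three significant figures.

F ≈ 62.3 kN

γ = 0.789 × 9.81 = 7.74009 kN/m³.
The centroid is at the centre, 0.605 m below the top of the plate, so the centroid depth is h_c = 6.4 + 0.605 = 7.005 m.
A = π(0.605)² = 1.1499 m².
Resultant F = γ·h_c·A = 7.74009 × 7.005 × 1.1499 = 62.3468 kN.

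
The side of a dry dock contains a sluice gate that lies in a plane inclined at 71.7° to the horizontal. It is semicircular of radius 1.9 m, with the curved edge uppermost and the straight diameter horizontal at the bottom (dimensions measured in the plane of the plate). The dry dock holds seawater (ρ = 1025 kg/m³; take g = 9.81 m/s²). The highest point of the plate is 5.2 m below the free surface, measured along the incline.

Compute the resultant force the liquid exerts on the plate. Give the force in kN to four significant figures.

γ = ρg = 1025 × 9.81 / 1000 = 10.05525 kN/m³.
Let θ = 71.7° be the plate's angle to the horizontal; measure y along the incline from where the plane meets the free surface. Vertical depth h = y·sinθ with sinθ = 0.949425.
The centroid lies 4r/(3π) = 0.806385 m above the diameter, so r − 4r/(3π) = 1.9 − 0.806385 = 1.09361 m below the topmost point, so y_c = 5.2 + 1.09361 = 6.29361 m and h_c = 6.29361 × 0.949425 = 5.97531 m.
A = πr²/2 = π × 1.9²/2 = 5.67057 m².
Resultant F = γ·h_c·A = 10.05525 × 5.97531 × 5.67057 = 340.706 kN.

F ≈ 340.7 kN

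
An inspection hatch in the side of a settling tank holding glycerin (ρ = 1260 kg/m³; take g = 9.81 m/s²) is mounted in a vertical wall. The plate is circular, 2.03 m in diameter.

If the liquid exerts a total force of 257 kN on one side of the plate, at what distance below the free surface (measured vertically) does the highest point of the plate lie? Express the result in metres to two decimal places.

γ = ρg = 1260 × 9.81 / 1000 = 12.3606 kN/m³.
A = π(1.015)² = 3.23655 m².
From F = γ·h_c·A, the centroid depth is h_c = 257/(12.3606 × 3.23655) = 6.42408 m.
The centroid is at the centre, 1.015 m below the top of the plate, so the highest point sits at h_top = 6.42408 − 1.015 = 5.40908 m below the surface.

d_top ≈ 5.41 m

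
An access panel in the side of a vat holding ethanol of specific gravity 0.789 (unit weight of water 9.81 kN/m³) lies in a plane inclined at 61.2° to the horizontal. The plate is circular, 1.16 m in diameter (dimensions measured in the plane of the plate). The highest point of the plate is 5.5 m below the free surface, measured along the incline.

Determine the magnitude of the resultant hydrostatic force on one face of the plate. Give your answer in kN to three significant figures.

F ≈ 43.6 kN

γ = 0.789 × 9.81 = 7.74009 kN/m³.
Let θ = 61.2° be the plate's angle to the horizontal; measure y along the incline from where the plane meets the free surface. Vertical depth h = y·sinθ with sinθ = 0.876307.
The centroid is at the centre, 0.58 m below the top of the plate, so y_c = 5.5 + 0.58 = 6.08 m and h_c = 6.08 × 0.876307 = 5.32795 m.
A = π(0.58)² = 1.05683 m².
Resultant F = γ·h_c·A = 7.74009 × 5.32795 × 1.05683 = 43.5824 kN.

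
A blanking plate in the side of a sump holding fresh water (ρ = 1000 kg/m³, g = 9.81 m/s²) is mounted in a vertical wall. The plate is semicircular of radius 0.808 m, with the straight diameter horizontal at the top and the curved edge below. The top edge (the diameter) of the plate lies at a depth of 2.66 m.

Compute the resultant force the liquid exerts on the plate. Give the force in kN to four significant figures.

F ≈ 30.21 kN

γ = ρg = 1000 × 9.81 = 9810 N/m³ = 9.81 kN/m³.
The centroid of a semicircle lies 4r/(3π) = 0.342926 m from the diameter, here below the top edge, so the centroid depth is h_c = 2.66 + 0.342926 = 3.00293 m.
A = πr²/2 = π × 0.808²/2 = 1.02552 m².
Resultant F = γ·h_c·A = 9.81 × 3.00293 × 1.02552 = 30.2105 kN.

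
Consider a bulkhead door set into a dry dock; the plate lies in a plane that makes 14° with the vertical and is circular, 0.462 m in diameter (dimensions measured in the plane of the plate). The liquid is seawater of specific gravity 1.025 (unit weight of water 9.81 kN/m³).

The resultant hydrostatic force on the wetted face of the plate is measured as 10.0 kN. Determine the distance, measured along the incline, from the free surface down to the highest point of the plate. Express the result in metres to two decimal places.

y_top ≈ 5.88 m

γ = 1.025 × 9.81 = 10.05525 kN/m³.
A = π(0.231)² = 0.167639 m².
From F = γ·h_c·A, the centroid depth is h_c = 10.0/(10.05525 × 0.167639) = 5.93242 m.
The plate makes 14° with the vertical, i.e. θ = 90° − 14° = 76° to the horizontal. Measuring y along the incline from the free-surface line, vertical depth h = y·sinθ with sinθ = 0.970296.
Along the incline, y_c = h_c/sinθ = 5.93242/0.970296 = 6.11403 m.
The centroid is at the centre, 0.231 m below the top of the plate, so the highest point sits at y_top = 6.11403 − 0.231 = 5.88303 m along the incline.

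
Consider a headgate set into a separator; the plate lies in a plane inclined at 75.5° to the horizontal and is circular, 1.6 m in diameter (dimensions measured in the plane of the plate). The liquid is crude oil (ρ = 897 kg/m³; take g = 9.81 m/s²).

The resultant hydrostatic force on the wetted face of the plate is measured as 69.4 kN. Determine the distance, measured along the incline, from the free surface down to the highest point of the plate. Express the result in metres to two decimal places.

y_top ≈ 3.25 m

γ = ρg = 897 × 9.81 / 1000 = 8.79957 kN/m³.
A = π(0.8)² = 2.01062 m².
From F = γ·h_c·A, the centroid depth is h_c = 69.4/(8.79957 × 2.01062) = 3.92255 m.
Let θ = 75.5° be the plate's angle to the horizontal; measure y along the incline from where the plane meets the free surface. Vertical depth h = y·sinθ with sinθ = 0.968148.
Along the incline, y_c = h_c/sinθ = 3.92255/0.968148 = 4.0516 m.
The centroid is at the centre, 0.8 m below the top of the plate, so the highest point sits at y_top = 4.0516 − 0.8 = 3.2516 m along the incline.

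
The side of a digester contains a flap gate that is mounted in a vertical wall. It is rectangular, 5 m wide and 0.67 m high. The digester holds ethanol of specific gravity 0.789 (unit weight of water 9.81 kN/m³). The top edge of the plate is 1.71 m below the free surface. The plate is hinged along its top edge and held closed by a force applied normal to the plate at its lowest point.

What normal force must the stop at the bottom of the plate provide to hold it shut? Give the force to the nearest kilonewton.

P ≈ 28 kN

γ = 0.789 × 9.81 = 7.74009 kN/m³.
The centroid lies 0.67/2 = 0.335 m below the top edge, so the centroid depth is h_c = 1.71 + 0.335 = 2.045 m.
A = 5 × 0.67 = 3.35 m².
Resultant F = γ·h_c·A = 7.74009 × 2.045 × 3.35 = 53.0254 kN.
I_c = b·h³/12 = 5 × 0.67³/12 = 0.125318 m⁴.
Centre of pressure: y_p = y_c + I_c/(y_c·A) = 2.045 + 0.125318/(2.045 × 3.35) = 2.045 + 0.0182926 = 2.06329 m along the plane.
The resultant acts 0.335 + 0.0182926 = 0.353293 m (along the plate) below the hinge at the top edge, so the moment about the hinge is M = F × 0.353293 = 53.0254 × 0.353293 = 18.7335 kN·m.
A normal force at the bottom, 0.67 m from the hinge, must supply this moment: P = 18.7335/0.67 = 27.9604 kN.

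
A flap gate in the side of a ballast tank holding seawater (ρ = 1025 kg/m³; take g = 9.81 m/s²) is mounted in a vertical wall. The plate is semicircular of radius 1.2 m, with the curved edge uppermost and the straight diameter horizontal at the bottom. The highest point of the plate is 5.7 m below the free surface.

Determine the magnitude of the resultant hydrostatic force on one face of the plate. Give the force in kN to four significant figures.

γ = ρg = 1025 × 9.81 / 1000 = 10.05525 kN/m³.
The centroid lies 4r/(3π) = 0.509296 m above the diameter, so r − 4r/(3π) = 1.2 − 0.509296 = 0.690704 m below the topmost point, so the centroid depth is h_c = 5.7 + 0.690704 = 6.3907 m.
A = πr²/2 = π × 1.2²/2 = 2.26195 m².
Resultant F = γ·h_c·A = 10.05525 × 6.3907 × 2.26195 = 145.353 kN.

F ≈ 145.4 kN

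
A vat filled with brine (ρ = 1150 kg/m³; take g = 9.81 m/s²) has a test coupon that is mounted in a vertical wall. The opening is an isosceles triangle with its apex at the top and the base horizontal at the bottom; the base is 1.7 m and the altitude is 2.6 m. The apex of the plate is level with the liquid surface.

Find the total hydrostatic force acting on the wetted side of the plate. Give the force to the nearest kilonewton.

F ≈ 43 kN

γ = ρg = 1150 × 9.81 / 1000 = 11.2815 kN/m³.
With the apex up, the centroid sits 2h/3 = 2 × 2.6/3 = 1.73333 m below the apex, so the centroid depth is h_c = 1.73333 m.
A = ½ × 1.7 × 2.6 = 2.21 m².
Resultant F = γ·h_c·A = 11.2815 × 1.73333 × 2.21 = 43.2156 kN.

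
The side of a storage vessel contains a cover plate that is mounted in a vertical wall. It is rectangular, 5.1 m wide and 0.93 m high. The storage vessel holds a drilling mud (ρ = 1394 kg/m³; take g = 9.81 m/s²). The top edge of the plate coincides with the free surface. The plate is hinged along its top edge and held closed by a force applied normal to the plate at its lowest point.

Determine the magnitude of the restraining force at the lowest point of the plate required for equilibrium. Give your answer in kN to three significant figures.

P ≈ 20.1 kN

γ = ρg = 1394 × 9.81 / 1000 = 13.67514 kN/m³.
The centroid lies 0.93/2 = 0.465 m below the top edge, so the centroid depth is h_c = 0.465 m.
A = 5.1 × 0.93 = 4.743 m².
Resultant F = γ·h_c·A = 13.67514 × 0.465 × 4.743 = 30.1605 kN.
I_c = b·h³/12 = 5.1 × 0.93³/12 = 0.341852 m⁴.
Centre of pressure: y_p = y_c + I_c/(y_c·A) = 0.465 + 0.341852/(0.465 × 4.743) = 0.465 + 0.155 = 0.62 m along the plane.
The resultant acts 0.465 + 0.155 = 0.62 m (along the plate) below the hinge at the top edge, so the moment about the hinge is M = F × 0.62 = 30.1605 × 0.62 = 18.6995 kN·m.
A normal force at the bottom, 0.93 m from the hinge, must supply this moment: P = 18.6995/0.93 = 20.107 kN.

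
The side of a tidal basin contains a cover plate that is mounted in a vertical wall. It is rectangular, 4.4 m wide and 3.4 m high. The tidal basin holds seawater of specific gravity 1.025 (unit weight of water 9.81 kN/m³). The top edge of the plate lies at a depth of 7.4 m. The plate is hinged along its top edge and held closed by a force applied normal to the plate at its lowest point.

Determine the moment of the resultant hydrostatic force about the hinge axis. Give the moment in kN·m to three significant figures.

γ = 1.025 × 9.81 = 10.05525 kN/m³.
The centroid lies 3.4/2 = 1.7 m below the top edge, so the centroid depth is h_c = 7.4 + 1.7 = 9.1 m.
A = 4.4 × 3.4 = 14.96 m².
Resultant F = γ·h_c·A = 10.05525 × 9.1 × 14.96 = 1368.88 kN.
I_c = b·h³/12 = 4.4 × 3.4³/12 = 14.4115 m⁴.
Centre of pressure: y_p = y_c + I_c/(y_c·A) = 9.1 + 14.4115/(9.1 × 14.96) = 9.1 + 0.105861 = 9.20586 m along the plane.
The resultant acts 1.7 + 0.105861 = 1.80586 m (along the plate) below the hinge at the top edge, so the moment about the hinge is M = F × 1.80586 = 1368.88 × 1.80586 = 2472.01 kN·m.

M ≈ 2470 kN·m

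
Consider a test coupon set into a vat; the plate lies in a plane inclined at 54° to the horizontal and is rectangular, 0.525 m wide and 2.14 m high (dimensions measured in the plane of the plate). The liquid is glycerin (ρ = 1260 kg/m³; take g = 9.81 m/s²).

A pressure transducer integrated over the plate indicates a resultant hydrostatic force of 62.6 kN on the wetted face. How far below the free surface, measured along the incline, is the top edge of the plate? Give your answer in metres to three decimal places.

γ = ρg = 1260 × 9.81 / 1000 = 12.3606 kN/m³.
A = 0.525 × 2.14 = 1.1235 m².
From F = γ·h_c·A, the centroid depth is h_c = 62.6/(12.3606 × 1.1235) = 4.50777 m.
Let θ = 54° be the plate's angle to the horizontal; measure y along the incline from where the plane meets the free surface. Vertical depth h = y·sinθ with sinθ = 0.809017.
Along the incline, y_c = h_c/sinθ = 4.50777/0.809017 = 5.57191 m.
The centroid lies 2.14/2 = 1.07 m below the top edge, so the top edge sits at y_top = 5.57191 − 1.07 = 4.50191 m along the incline.

y_top ≈ 4.502 m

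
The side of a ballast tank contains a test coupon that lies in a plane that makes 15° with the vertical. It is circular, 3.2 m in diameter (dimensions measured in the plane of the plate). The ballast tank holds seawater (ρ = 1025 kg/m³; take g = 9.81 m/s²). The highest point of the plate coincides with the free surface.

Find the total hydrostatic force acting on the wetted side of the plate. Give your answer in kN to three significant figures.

γ = ρg = 1025 × 9.81 / 1000 = 10.05525 kN/m³.
The plate makes 15° with the vertical, i.e. θ = 90° − 15° = 75° to the horizontal. Measuring y along the incline from the free-surface line, vertical depth h = y·sinθ with sinθ = 0.965926.
The centroid is at the centre, 1.6 m below the top of the plate, so y_c = 1.6 m and h_c = 1.6 × 0.965926 = 1.54548 m.
A = π(1.6)² = 8.04248 m².
Resultant F = γ·h_c·A = 10.05525 × 1.54548 × 8.04248 = 124.982 kN.

F ≈ 125 kN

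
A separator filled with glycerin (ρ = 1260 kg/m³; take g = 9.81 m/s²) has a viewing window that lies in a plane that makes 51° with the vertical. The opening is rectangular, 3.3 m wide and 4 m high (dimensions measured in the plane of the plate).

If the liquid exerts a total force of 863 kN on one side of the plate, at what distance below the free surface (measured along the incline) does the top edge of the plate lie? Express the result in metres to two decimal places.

y_top ≈ 6.40 m

γ = ρg = 1260 × 9.81 / 1000 = 12.3606 kN/m³.
A = 3.3 × 4 = 13.2 m².
From F = γ·h_c·A, the centroid depth is h_c = 863/(12.3606 × 13.2) = 5.28929 m.
The plate makes 51° with the vertical, i.e. θ = 90° − 51° = 39° to the horizontal. Measuring y along the incline from the free-surface line, vertical depth h = y·sinθ with sinθ = 0.629320.
Along the incline, y_c = h_c/sinθ = 5.28929/0.629320 = 8.40477 m.
The centroid lies 4/2 = 2 m below the top edge, so the top edge sits at y_top = 8.40477 − 2 = 6.40477 m along the incline.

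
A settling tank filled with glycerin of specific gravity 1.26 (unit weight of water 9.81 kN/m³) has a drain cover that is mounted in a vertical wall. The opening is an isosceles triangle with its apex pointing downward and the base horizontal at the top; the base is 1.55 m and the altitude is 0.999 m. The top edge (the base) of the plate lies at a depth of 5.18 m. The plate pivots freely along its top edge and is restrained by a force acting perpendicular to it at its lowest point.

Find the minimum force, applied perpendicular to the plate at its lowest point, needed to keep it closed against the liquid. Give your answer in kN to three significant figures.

P ≈ 18.1 kN

γ = 1.26 × 9.81 = 12.3606 kN/m³.
With the apex down, the centroid sits h/3 = 0.999/3 = 0.333 m below the base (the top edge), so the centroid depth is h_c = 5.18 + 0.333 = 5.513 m.
A = ½ × 1.55 × 0.999 = 0.774225 m².
Resultant F = γ·h_c·A = 12.3606 × 5.513 × 0.774225 = 52.7588 kN.
I_c = b·h³/36 = 1.55 × 0.999³/36 = 0.0429265 m⁴.
Centre of pressure: y_p = y_c + I_c/(y_c·A) = 5.513 + 0.0429265/(5.513 × 0.774225) = 5.513 + 0.010057 = 5.52306 m along the plane.
The resultant acts 0.333 + 0.010057 = 0.343057 m (along the plate) below the hinge at the top edge, so the moment about the hinge is M = F × 0.343057 = 52.7588 × 0.343057 = 18.0993 kN·m.
A normal force at the bottom, 0.999 m from the hinge, must supply this moment: P = 18.0993/0.999 = 18.1174 kN.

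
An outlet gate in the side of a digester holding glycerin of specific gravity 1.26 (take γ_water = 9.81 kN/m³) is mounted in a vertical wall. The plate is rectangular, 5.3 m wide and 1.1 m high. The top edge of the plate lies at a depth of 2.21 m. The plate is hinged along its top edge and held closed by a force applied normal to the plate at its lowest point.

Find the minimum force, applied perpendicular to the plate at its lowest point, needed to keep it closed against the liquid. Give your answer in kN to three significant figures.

P ≈ 106 kN

γ = 1.26 × 9.81 = 12.3606 kN/m³.
The centroid lies 1.1/2 = 0.55 m below the top edge, so the centroid depth is h_c = 2.21 + 0.55 = 2.76 m.
A = 5.3 × 1.1 = 5.83 m².
Resultant F = γ·h_c·A = 12.3606 × 2.76 × 5.83 = 198.892 kN.
I_c = b·h³/12 = 5.3 × 1.1³/12 = 0.587858 m⁴.
Centre of pressure: y_p = y_c + I_c/(y_c·A) = 2.76 + 0.587858/(2.76 × 5.83) = 2.76 + 0.0365338 = 2.79653 m along the plane.
The resultant acts 0.55 + 0.0365338 = 0.586534 m (along the plate) below the hinge at the top edge, so the moment about the hinge is M = F × 0.586534 = 198.892 × 0.586534 = 116.657 kN·m.
A normal force at the bottom, 1.1 m from the hinge, must supply this moment: P = 116.657/1.1 = 106.052 kN.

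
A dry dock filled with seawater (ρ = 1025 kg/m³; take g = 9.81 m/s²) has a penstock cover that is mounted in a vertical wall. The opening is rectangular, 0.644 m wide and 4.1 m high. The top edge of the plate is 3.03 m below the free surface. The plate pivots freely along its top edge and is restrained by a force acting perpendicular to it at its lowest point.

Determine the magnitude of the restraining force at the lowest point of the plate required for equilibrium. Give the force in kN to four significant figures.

P ≈ 76.51 kN

γ = ρg = 1025 × 9.81 / 1000 = 10.05525 kN/m³.
The centroid lies 4.1/2 = 2.05 m below the top edge, so the centroid depth is h_c = 3.03 + 2.05 = 5.08 m.
A = 0.644 × 4.1 = 2.6404 m².
Resultant F = γ·h_c·A = 10.05525 × 5.08 × 2.6404 = 134.873 kN.
I_c = b·h³/12 = 0.644 × 4.1³/12 = 3.69876 m⁴.
Centre of pressure: y_p = y_c + I_c/(y_c·A) = 5.08 + 3.69876/(5.08 × 2.6404) = 5.08 + 0.275755 = 5.35576 m along the plane.
The resultant acts 2.05 + 0.275755 = 2.32576 m (along the plate) below the hinge at the top edge, so the moment about the hinge is M = F × 2.32576 = 134.873 × 2.32576 = 313.682 kN·m.
A normal force at the bottom, 4.1 m from the hinge, must supply this moment: P = 313.682/4.1 = 76.5078 kN.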